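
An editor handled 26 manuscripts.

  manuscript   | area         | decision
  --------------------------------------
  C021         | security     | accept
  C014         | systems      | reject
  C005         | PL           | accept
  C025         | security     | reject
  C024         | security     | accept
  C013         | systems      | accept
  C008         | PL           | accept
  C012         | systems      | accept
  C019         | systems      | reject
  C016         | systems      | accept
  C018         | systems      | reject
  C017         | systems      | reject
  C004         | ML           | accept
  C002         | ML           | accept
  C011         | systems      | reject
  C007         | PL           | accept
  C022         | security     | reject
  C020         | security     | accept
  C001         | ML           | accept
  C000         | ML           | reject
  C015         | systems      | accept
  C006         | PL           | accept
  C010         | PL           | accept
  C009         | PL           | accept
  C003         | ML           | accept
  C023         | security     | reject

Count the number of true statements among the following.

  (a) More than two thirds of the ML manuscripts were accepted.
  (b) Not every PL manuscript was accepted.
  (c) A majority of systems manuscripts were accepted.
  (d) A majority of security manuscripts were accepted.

(a) ML: |A| = 5, |A ∩ B| = 4; needs |A ∩ B| / |A| > 2/3 — true.
(b) PL: |A| = 6, |A ∩ B| = 6; needs A ⊄ B (|A ∖ B| ≥ 1) — false.
(c) systems: |A| = 9, |A ∩ B| = 4; needs |A ∩ B| > |A ∖ B| — false.
(d) security: |A| = 6, |A ∩ B| = 3; needs |A ∩ B| > |A ∖ B| — false.

1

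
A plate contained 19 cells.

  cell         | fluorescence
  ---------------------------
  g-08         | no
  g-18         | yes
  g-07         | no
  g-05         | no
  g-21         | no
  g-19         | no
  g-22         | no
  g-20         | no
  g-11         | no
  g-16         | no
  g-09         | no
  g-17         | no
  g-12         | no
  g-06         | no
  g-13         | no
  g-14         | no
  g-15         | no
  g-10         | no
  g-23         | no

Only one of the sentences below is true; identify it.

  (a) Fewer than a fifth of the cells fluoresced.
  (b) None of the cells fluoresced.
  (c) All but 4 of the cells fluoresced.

|A| = 19, |A ∩ B| = 1, |A ∖ B| = 18.
(a) requires |A ∩ B| / |A| < 1/5: true.
(b) requires A ∩ B = ∅ (|A ∩ B| = 0): false.
(c) requires |A ∖ B| = 4: false.

(a)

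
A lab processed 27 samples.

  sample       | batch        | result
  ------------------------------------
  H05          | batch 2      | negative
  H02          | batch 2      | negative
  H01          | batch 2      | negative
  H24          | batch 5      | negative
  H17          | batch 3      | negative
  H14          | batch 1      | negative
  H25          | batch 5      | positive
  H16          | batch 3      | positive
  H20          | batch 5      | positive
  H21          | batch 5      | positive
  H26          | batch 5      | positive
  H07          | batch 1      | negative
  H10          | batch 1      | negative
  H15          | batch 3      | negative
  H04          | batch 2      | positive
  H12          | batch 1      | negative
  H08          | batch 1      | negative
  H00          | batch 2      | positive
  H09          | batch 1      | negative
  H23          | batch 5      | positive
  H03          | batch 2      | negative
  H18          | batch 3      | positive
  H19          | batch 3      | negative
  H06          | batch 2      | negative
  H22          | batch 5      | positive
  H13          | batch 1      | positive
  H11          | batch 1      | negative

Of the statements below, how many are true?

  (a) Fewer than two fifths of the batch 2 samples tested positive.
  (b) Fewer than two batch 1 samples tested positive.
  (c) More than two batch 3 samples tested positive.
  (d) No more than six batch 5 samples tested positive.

(a) batch 2: |A| = 7, |A ∩ B| = 2; needs |A ∩ B| / |A| < 2/5 — true.
(b) batch 1: |A| = 8, |A ∩ B| = 1; needs |A ∩ B| < 2 — true.
(c) batch 3: |A| = 5, |A ∩ B| = 2; needs |A ∩ B| > 2 — false.
(d) batch 5: |A| = 7, |A ∩ B| = 6; needs |A ∩ B| ≤ 6 — true.

3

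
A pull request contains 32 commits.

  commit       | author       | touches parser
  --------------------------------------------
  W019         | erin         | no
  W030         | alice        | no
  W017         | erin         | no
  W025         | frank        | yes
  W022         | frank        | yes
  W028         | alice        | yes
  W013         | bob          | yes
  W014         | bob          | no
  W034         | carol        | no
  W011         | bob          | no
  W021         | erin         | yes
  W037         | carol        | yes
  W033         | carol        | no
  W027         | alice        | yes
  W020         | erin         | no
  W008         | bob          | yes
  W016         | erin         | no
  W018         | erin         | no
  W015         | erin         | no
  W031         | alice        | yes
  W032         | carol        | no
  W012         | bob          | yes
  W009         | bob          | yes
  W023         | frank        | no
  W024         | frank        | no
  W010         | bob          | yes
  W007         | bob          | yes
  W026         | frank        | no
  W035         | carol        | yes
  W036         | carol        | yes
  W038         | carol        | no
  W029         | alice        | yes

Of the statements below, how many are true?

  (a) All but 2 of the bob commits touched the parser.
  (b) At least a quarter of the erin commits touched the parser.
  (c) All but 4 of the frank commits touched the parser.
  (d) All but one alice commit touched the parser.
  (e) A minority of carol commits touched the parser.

3

(a) bob: |A| = 8, |A ∩ B| = 6; needs |A ∖ B| = 2 — true.
(b) erin: |A| = 7, |A ∩ B| = 1; needs |A ∩ B| / |A| ≥ 1/4 — false.
(c) frank: |A| = 5, |A ∩ B| = 2; needs |A ∖ B| = 4 — false.
(d) alice: |A| = 5, |A ∩ B| = 4; needs |A ∖ B| = 1 — true.
(e) carol: |A| = 7, |A ∩ B| = 3; needs |A ∩ B| < |A ∖ B| — true.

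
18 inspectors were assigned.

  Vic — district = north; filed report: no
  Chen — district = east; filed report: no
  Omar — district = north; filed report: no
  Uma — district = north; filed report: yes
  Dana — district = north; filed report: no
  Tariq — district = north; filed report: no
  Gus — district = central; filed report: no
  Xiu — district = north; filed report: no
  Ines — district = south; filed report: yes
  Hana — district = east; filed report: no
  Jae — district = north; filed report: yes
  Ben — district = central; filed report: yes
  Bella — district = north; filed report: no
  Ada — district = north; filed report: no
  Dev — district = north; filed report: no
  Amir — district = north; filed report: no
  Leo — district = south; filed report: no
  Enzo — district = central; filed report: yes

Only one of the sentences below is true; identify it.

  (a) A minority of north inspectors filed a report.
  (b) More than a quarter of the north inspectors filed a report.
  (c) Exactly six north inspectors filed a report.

|A| = 11, |A ∩ B| = 2, |A ∖ B| = 9.
(a) requires |A ∩ B| < |A ∖ B|: true.
(b) requires |A ∩ B| / |A| > 1/4: false.
(c) requires |A ∩ B| = 6: false.

(a)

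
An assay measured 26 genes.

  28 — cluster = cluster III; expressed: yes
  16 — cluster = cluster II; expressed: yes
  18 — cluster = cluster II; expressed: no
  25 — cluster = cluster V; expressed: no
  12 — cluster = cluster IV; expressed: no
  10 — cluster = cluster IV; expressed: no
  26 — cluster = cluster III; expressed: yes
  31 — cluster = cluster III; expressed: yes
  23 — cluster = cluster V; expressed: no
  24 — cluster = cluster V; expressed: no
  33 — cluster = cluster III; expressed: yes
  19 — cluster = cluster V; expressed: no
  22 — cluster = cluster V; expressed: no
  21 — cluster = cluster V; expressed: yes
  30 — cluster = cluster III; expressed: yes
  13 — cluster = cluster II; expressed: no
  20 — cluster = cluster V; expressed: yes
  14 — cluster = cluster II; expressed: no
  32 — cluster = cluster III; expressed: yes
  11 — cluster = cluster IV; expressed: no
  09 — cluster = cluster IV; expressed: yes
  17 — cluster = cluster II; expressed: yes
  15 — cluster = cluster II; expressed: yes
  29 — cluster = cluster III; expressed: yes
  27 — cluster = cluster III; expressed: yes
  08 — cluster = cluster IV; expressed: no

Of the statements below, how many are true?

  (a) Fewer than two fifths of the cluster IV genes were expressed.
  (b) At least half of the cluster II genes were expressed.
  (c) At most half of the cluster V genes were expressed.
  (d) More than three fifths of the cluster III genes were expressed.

4

(a) cluster IV: |A| = 5, |A ∩ B| = 1; needs |A ∩ B| / |A| < 2/5 — true.
(b) cluster II: |A| = 6, |A ∩ B| = 3; needs |A ∩ B| ≥ |A ∖ B| — true.
(c) cluster V: |A| = 7, |A ∩ B| = 2; needs |A ∩ B| ≤ |A ∖ B| — true.
(d) cluster III: |A| = 8, |A ∩ B| = 8; needs |A ∩ B| / |A| > 3/5 — true.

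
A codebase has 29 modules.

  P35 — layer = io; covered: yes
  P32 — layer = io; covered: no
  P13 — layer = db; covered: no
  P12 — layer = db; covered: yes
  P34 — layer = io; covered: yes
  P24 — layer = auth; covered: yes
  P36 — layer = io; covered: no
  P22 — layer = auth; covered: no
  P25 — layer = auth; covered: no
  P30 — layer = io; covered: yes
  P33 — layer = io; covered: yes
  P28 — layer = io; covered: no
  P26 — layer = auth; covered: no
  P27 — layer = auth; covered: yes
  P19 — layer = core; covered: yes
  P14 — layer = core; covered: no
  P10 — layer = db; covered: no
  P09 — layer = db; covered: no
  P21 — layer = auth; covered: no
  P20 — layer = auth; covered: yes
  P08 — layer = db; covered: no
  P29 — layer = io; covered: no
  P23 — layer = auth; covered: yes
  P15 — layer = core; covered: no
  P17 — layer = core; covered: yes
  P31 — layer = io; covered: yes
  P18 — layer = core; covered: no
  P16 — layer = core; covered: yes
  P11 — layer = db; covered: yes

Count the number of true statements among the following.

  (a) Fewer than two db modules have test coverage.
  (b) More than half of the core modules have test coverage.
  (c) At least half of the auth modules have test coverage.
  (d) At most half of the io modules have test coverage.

1

(a) db: |A| = 6, |A ∩ B| = 2; needs |A ∩ B| < 2 — false.
(b) core: |A| = 6, |A ∩ B| = 3; needs |A ∩ B| > |A ∖ B| — false.
(c) auth: |A| = 8, |A ∩ B| = 4; needs |A ∩ B| ≥ |A ∖ B| — true.
(d) io: |A| = 9, |A ∩ B| = 5; needs |A ∩ B| ≤ |A ∖ B| — false.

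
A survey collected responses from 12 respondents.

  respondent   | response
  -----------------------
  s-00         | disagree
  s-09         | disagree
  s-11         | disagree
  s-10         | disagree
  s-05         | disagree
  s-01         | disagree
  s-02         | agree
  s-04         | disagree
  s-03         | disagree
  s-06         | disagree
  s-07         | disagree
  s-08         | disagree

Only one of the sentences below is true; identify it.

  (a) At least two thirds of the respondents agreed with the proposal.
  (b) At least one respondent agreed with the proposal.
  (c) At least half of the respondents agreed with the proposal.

|A| = 12, |A ∩ B| = 1, |A ∖ B| = 11.
(a) requires |A ∩ B| / |A| ≥ 2/3: false.
(b) requires A ∩ B ≠ ∅ (|A ∩ B| ≥ 1): true.
(c) requires |A ∩ B| ≥ |A ∖ B|: false.

(b)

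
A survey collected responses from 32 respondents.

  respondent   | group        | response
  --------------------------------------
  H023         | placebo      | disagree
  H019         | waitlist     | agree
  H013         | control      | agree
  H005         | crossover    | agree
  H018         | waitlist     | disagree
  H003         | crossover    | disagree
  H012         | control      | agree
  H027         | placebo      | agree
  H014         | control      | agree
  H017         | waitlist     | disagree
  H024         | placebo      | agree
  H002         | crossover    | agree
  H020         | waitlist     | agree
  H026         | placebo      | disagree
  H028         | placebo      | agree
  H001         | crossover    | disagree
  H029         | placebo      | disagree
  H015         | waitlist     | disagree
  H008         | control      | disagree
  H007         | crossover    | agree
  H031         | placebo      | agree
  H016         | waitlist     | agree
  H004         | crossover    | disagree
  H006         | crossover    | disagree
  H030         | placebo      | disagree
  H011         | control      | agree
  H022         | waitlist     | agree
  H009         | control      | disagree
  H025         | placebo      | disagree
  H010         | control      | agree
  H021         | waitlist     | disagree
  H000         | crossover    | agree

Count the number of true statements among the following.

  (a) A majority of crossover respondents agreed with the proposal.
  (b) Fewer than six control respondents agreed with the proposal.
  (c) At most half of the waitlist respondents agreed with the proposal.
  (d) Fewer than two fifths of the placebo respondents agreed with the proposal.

2

(a) crossover: |A| = 8, |A ∩ B| = 4; needs |A ∩ B| > |A ∖ B| — false.
(b) control: |A| = 7, |A ∩ B| = 5; needs |A ∩ B| < 6 — true.
(c) waitlist: |A| = 8, |A ∩ B| = 4; needs |A ∩ B| ≤ |A ∖ B| — true.
(d) placebo: |A| = 9, |A ∩ B| = 4; needs |A ∩ B| / |A| < 2/5 — false.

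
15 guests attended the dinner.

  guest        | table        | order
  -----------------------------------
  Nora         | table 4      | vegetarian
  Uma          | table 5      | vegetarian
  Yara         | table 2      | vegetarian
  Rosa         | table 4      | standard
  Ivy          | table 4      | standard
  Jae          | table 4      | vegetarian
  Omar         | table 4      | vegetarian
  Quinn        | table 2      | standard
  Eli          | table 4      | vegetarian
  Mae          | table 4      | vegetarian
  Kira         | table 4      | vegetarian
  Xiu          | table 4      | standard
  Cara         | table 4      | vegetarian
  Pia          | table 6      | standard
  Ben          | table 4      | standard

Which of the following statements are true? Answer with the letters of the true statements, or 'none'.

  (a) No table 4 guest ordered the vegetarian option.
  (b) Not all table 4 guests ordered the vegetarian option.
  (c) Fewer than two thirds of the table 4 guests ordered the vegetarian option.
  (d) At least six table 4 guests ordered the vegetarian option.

|A| = 11, |A ∩ B| = 7, |A ∖ B| = 4.
(a) A ∩ B = ∅ (|A ∩ B| = 0): fails.
(b) A ⊄ B (|A ∖ B| ≥ 1): holds.
(c) |A ∩ B| / |A| < 2/3: holds.
(d) |A ∩ B| ≥ 6: holds.

(b), (c), (d)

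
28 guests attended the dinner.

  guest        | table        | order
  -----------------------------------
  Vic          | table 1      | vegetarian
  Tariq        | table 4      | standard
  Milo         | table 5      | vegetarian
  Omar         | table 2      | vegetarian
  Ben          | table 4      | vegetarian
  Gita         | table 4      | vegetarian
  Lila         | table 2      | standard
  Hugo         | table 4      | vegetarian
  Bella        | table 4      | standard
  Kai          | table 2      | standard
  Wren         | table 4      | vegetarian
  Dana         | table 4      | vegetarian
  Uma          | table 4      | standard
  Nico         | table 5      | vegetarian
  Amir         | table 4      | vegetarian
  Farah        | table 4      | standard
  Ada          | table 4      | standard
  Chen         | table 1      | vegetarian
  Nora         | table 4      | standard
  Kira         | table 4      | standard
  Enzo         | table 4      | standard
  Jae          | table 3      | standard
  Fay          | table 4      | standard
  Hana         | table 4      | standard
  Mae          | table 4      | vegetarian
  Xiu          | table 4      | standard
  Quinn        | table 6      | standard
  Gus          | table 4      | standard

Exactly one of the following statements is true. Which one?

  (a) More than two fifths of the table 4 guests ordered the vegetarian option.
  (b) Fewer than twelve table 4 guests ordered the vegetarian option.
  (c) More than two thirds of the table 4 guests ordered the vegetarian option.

|A| = 19, |A ∩ B| = 7, |A ∖ B| = 12.
(a) requires |A ∩ B| / |A| > 2/5: false.
(b) requires |A ∩ B| < 12: true.
(c) requires |A ∩ B| / |A| > 2/3: false.

(b)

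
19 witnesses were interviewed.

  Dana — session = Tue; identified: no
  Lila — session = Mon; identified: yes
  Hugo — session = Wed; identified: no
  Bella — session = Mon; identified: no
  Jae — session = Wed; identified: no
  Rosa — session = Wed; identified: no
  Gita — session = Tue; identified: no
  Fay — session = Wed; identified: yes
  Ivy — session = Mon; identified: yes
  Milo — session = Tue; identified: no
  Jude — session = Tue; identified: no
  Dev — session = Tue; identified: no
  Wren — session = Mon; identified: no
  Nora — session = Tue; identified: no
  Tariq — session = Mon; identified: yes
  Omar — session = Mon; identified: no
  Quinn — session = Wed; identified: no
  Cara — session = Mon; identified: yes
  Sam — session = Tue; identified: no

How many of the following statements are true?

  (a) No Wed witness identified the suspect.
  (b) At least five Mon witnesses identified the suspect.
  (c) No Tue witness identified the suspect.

1

(a) Wed: |A| = 5, |A ∩ B| = 1; needs A ∩ B = ∅ (|A ∩ B| = 0) — false.
(b) Mon: |A| = 7, |A ∩ B| = 4; needs |A ∩ B| ≥ 5 — false.
(c) Tue: |A| = 7, |A ∩ B| = 0; needs A ∩ B = ∅ (|A ∩ B| = 0) — true.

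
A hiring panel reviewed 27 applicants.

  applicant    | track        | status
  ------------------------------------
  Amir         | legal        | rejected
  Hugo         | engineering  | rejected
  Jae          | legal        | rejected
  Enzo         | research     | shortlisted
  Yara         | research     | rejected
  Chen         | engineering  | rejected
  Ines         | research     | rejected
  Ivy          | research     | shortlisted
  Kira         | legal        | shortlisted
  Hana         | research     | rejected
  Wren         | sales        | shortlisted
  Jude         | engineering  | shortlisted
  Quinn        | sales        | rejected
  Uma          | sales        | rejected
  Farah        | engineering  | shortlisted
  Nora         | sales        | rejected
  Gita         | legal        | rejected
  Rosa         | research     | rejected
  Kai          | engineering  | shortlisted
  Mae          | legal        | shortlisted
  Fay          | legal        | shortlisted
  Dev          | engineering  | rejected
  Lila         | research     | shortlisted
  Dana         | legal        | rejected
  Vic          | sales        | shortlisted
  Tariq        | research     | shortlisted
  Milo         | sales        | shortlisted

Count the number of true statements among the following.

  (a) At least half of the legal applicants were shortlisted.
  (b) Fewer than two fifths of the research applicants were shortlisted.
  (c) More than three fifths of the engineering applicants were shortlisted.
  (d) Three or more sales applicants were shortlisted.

(a) legal: |A| = 7, |A ∩ B| = 3; needs |A ∩ B| ≥ |A ∖ B| — false.
(b) research: |A| = 8, |A ∩ B| = 4; needs |A ∩ B| / |A| < 2/5 — false.
(c) engineering: |A| = 6, |A ∩ B| = 3; needs |A ∩ B| / |A| > 3/5 — false.
(d) sales: |A| = 6, |A ∩ B| = 3; needs |A ∩ B| ≥ 3 — true.

1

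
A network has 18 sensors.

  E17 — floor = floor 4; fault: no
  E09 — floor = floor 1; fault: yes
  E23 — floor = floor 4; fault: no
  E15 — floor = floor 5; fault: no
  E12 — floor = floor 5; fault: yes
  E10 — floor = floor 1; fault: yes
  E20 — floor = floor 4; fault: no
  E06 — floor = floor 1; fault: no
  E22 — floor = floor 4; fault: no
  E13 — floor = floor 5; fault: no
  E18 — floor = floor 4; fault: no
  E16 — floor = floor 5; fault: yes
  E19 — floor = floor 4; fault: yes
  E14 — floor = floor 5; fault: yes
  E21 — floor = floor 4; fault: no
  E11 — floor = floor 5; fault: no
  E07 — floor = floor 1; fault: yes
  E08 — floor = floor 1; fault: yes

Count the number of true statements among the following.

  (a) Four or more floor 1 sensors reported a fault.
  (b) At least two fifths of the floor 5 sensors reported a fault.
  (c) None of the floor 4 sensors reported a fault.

(a) floor 1: |A| = 5, |A ∩ B| = 4; needs |A ∩ B| ≥ 4 — true.
(b) floor 5: |A| = 6, |A ∩ B| = 3; needs |A ∩ B| / |A| ≥ 2/5 — true.
(c) floor 4: |A| = 7, |A ∩ B| = 1; needs A ∩ B = ∅ (|A ∩ B| = 0) — false.

2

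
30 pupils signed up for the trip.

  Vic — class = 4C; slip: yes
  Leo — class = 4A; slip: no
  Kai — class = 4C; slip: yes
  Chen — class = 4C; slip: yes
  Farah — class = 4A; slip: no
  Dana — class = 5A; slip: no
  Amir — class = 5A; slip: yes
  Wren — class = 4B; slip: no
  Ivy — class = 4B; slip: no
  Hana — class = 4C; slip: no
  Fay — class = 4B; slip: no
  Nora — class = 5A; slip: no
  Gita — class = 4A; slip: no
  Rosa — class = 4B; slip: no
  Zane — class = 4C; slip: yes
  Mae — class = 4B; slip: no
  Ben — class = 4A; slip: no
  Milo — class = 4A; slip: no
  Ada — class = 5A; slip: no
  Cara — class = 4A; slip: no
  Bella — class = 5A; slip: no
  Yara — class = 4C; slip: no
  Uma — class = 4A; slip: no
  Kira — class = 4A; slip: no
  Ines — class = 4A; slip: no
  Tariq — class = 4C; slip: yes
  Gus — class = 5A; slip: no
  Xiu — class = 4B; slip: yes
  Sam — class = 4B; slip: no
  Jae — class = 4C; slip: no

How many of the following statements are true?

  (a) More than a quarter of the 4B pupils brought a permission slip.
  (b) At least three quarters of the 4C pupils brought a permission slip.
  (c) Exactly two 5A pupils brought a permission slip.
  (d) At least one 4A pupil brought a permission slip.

0

(a) 4B: |A| = 7, |A ∩ B| = 1; needs |A ∩ B| / |A| > 1/4 — false.
(b) 4C: |A| = 8, |A ∩ B| = 5; needs |A ∩ B| / |A| ≥ 3/4 — false.
(c) 5A: |A| = 6, |A ∩ B| = 1; needs |A ∩ B| = 2 — false.
(d) 4A: |A| = 9, |A ∩ B| = 0; needs A ∩ B ≠ ∅ (|A ∩ B| ≥ 1) — false.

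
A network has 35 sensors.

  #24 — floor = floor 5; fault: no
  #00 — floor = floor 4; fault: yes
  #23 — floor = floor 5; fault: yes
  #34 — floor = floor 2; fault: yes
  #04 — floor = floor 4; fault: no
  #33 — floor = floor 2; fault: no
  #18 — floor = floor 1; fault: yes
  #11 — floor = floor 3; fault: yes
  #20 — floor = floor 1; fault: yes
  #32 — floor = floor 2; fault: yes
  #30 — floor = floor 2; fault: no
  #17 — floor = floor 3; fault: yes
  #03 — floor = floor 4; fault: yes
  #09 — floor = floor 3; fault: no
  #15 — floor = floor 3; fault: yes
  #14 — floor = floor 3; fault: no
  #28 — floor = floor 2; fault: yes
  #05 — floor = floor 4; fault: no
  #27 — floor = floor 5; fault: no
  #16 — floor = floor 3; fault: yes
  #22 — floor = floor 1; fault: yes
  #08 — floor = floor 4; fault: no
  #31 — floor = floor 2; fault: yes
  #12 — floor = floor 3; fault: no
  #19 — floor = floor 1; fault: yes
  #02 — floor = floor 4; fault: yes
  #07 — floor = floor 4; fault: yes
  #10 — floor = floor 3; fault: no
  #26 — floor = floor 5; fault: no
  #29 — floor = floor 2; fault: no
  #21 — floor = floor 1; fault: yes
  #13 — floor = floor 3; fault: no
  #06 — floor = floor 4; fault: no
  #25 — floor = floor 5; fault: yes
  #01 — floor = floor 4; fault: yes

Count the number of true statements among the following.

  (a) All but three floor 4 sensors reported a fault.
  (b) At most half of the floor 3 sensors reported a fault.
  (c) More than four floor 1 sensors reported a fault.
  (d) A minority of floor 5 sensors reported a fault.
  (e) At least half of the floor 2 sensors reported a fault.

(a) floor 4: |A| = 9, |A ∩ B| = 5; needs |A ∖ B| = 3 — false.
(b) floor 3: |A| = 9, |A ∩ B| = 4; needs |A ∩ B| ≤ |A ∖ B| — true.
(c) floor 1: |A| = 5, |A ∩ B| = 5; needs |A ∩ B| > 4 — true.
(d) floor 5: |A| = 5, |A ∩ B| = 2; needs |A ∩ B| < |A ∖ B| — true.
(e) floor 2: |A| = 7, |A ∩ B| = 4; needs |A ∩ B| ≥ |A ∖ B| — true.

4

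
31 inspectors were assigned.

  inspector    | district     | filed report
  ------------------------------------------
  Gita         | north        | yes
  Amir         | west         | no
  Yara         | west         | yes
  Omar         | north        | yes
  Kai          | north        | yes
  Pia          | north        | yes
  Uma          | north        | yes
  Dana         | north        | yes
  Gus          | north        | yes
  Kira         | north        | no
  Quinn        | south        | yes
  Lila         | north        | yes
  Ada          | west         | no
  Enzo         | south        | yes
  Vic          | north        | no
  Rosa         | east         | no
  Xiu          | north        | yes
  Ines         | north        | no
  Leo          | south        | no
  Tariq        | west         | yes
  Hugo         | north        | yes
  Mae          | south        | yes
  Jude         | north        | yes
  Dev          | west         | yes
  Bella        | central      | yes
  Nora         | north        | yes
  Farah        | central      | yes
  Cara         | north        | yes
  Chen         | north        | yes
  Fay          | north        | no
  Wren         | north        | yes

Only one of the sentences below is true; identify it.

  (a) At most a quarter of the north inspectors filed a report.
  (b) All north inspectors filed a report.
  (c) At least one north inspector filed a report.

(c)

|A| = 19, |A ∩ B| = 15, |A ∖ B| = 4.
(a) requires |A ∩ B| / |A| ≤ 1/4: false.
(b) requires A ⊆ B, i.e. every element of A is in B (|A ∖ B| = 0): false.
(c) requires A ∩ B ≠ ∅ (|A ∩ B| ≥ 1): true.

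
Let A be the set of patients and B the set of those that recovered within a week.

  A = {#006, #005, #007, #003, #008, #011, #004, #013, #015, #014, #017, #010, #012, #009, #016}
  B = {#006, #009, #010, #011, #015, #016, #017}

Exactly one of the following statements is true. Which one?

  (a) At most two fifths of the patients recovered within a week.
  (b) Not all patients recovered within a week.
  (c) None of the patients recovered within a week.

(b)

|A| = 15, |A ∩ B| = 7, |A ∖ B| = 8.
(a) requires |A ∩ B| / |A| ≤ 2/5: false.
(b) requires A ⊄ B (|A ∖ B| ≥ 1): true.
(c) requires A ∩ B = ∅ (|A ∩ B| = 0): false.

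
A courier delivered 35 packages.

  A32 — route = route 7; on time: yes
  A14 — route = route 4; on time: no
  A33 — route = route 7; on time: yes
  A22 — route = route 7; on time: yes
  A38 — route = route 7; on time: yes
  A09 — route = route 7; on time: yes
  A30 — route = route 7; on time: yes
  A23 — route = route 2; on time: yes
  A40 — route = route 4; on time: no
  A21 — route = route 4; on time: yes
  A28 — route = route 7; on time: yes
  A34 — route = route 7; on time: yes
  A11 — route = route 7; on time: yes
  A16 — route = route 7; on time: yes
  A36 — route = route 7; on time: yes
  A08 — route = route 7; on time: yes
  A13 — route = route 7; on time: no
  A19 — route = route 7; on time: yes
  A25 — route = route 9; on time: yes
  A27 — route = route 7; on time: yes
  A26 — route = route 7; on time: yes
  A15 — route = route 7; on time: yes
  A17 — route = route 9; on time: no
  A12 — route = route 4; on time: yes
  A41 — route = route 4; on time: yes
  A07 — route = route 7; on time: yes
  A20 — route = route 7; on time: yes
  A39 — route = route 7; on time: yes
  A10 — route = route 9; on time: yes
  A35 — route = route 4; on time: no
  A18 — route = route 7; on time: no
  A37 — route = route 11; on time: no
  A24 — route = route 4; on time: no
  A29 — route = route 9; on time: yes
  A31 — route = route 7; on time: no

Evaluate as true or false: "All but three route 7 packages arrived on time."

The determiner here denotes the relation: |A ∖ B| = 3.
|A| = 22, |A ∩ B| = 19, |A ∖ B| = 3.
|A ∖ B| = 3, so the statement is true.

True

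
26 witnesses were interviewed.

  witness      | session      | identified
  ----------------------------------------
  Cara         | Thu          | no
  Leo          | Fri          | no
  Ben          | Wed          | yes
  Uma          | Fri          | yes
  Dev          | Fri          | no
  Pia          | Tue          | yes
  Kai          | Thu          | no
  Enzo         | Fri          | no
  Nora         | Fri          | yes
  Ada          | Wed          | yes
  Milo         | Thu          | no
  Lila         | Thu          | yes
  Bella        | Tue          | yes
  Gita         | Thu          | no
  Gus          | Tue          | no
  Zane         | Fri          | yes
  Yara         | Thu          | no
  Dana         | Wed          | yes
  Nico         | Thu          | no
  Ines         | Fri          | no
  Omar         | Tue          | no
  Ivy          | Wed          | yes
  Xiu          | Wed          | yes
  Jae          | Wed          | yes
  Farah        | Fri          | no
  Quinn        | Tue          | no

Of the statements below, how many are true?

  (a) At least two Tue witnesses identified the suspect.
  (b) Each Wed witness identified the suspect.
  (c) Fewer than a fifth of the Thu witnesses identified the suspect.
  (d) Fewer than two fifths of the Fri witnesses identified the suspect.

4

(a) Tue: |A| = 5, |A ∩ B| = 2; needs |A ∩ B| ≥ 2 — true.
(b) Wed: |A| = 6, |A ∩ B| = 6; needs A ⊆ B, i.e. every element of A is in B (|A ∖ B| = 0) — true.
(c) Thu: |A| = 7, |A ∩ B| = 1; needs |A ∩ B| / |A| < 1/5 — true.
(d) Fri: |A| = 8, |A ∩ B| = 3; needs |A ∩ B| / |A| < 2/5 — true.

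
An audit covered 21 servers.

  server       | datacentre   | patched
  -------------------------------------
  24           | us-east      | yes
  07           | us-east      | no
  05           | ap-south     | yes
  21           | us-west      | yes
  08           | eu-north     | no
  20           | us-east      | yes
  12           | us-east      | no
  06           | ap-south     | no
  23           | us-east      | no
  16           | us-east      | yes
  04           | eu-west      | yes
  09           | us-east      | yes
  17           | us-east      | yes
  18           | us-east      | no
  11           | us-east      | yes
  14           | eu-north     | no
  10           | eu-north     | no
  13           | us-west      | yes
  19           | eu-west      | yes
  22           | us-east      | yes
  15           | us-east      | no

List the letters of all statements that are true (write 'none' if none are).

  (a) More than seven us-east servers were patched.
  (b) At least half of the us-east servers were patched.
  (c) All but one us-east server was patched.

(b)

|A| = 12, |A ∩ B| = 7, |A ∖ B| = 5.
(a) |A ∩ B| > 7: fails.
(b) |A ∩ B| ≥ |A ∖ B|: holds.
(c) |A ∖ B| = 1: fails.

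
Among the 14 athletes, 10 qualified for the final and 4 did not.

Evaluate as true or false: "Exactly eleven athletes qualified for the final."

False

'Exactly eleven athletes qualified for the final' holds iff |A ∩ B| = 11.
|A| = 14, |A ∩ B| = 10, |A ∖ B| = 4.
|A ∩ B| = 10, so the statement is false.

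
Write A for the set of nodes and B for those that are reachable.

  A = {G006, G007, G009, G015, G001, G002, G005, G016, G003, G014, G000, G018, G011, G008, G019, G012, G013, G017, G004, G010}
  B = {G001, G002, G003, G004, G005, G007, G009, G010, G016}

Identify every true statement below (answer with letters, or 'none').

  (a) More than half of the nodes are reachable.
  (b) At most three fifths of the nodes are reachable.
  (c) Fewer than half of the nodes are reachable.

(b), (c)

|A| = 20, |A ∩ B| = 9, |A ∖ B| = 11.
(a) |A ∩ B| > |A ∖ B|: fails.
(b) |A ∩ B| / |A| ≤ 3/5: holds.
(c) |A ∩ B| < |A ∖ B|: holds.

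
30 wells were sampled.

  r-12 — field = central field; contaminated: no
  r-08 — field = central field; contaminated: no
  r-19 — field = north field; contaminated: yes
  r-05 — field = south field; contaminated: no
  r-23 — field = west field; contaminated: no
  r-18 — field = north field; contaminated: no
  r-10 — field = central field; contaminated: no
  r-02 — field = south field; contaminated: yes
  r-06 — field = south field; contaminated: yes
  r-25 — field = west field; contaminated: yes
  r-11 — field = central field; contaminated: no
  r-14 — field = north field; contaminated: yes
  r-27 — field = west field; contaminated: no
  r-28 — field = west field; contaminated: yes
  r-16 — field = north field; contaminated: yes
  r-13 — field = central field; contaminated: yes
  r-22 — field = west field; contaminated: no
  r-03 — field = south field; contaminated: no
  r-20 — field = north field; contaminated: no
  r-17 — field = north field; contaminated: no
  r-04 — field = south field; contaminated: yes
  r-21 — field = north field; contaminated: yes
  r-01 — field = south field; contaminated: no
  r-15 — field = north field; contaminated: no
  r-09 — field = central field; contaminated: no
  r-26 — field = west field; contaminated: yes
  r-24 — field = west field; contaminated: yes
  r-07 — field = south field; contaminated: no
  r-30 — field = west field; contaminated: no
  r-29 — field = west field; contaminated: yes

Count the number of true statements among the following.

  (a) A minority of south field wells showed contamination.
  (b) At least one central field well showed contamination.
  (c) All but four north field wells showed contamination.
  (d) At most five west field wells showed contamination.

(a) south field: |A| = 7, |A ∩ B| = 3; needs |A ∩ B| < |A ∖ B| — true.
(b) central field: |A| = 6, |A ∩ B| = 1; needs A ∩ B ≠ ∅ (|A ∩ B| ≥ 1) — true.
(c) north field: |A| = 8, |A ∩ B| = 4; needs |A ∖ B| = 4 — true.
(d) west field: |A| = 9, |A ∩ B| = 5; needs |A ∩ B| ≤ 5 — true.

4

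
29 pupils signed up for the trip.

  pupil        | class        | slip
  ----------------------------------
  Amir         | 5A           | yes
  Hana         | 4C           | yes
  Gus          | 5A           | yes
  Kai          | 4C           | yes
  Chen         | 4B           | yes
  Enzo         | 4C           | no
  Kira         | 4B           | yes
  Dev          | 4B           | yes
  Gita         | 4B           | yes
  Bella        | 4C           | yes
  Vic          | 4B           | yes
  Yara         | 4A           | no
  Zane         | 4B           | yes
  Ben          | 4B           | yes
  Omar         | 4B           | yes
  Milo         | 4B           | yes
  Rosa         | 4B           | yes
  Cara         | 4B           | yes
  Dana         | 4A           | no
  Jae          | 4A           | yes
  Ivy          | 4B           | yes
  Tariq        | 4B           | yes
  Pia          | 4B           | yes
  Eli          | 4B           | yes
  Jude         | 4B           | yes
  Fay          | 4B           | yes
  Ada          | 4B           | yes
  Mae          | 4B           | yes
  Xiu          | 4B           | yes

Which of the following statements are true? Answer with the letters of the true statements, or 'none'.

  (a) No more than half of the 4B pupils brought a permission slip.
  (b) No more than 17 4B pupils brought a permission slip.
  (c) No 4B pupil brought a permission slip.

|A| = 20, |A ∩ B| = 20, |A ∖ B| = 0.
(a) |A ∩ B| ≤ |A ∖ B|: fails.
(b) |A ∩ B| ≤ 17: fails.
(c) A ∩ B = ∅ (|A ∩ B| = 0): fails.

none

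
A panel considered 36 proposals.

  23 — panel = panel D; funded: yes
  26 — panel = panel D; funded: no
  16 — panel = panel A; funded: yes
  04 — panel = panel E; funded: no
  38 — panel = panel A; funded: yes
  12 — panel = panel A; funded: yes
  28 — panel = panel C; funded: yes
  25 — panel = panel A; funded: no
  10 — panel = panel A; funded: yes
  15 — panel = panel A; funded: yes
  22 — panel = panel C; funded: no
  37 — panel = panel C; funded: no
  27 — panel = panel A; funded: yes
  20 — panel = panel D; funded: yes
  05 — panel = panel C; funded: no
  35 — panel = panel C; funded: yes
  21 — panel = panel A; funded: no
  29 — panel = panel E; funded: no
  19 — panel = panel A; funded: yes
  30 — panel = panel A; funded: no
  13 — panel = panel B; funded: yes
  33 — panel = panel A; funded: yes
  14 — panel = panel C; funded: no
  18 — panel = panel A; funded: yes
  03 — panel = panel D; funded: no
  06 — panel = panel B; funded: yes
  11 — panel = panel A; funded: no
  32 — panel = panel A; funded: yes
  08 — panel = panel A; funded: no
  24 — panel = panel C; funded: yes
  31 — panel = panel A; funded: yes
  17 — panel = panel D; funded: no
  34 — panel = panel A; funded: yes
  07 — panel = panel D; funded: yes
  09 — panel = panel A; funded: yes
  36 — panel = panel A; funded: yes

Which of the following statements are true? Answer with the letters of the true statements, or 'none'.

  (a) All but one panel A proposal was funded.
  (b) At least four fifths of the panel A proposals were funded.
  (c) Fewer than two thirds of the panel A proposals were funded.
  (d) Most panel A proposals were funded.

(d)

|A| = 19, |A ∩ B| = 14, |A ∖ B| = 5.
(a) |A ∖ B| = 1: fails.
(b) |A ∩ B| / |A| ≥ 4/5: fails.
(c) |A ∩ B| / |A| < 2/3: fails.
(d) |A ∩ B| > |A ∖ B|: holds.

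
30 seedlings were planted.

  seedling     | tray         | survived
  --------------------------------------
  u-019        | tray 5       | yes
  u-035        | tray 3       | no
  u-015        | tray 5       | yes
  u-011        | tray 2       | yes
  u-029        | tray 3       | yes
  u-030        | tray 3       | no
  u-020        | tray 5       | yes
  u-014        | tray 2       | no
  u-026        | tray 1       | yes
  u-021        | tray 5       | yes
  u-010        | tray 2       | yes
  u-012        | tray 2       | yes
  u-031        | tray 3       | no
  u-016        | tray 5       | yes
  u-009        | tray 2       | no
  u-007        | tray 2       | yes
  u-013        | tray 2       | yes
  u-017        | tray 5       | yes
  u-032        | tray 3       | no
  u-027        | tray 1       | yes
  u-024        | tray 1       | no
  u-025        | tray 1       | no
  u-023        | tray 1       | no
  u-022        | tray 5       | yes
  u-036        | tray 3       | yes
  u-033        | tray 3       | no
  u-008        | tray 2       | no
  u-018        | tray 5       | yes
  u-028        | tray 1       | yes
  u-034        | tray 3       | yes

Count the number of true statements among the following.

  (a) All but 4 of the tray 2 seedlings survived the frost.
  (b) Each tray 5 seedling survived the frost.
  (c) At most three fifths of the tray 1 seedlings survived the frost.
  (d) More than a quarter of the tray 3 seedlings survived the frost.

3

(a) tray 2: |A| = 8, |A ∩ B| = 5; needs |A ∖ B| = 4 — false.
(b) tray 5: |A| = 8, |A ∩ B| = 8; needs A ⊆ B, i.e. every element of A is in B (|A ∖ B| = 0) — true.
(c) tray 1: |A| = 6, |A ∩ B| = 3; needs |A ∩ B| / |A| ≤ 3/5 — true.
(d) tray 3: |A| = 8, |A ∩ B| = 3; needs |A ∩ B| / |A| > 1/4 — true.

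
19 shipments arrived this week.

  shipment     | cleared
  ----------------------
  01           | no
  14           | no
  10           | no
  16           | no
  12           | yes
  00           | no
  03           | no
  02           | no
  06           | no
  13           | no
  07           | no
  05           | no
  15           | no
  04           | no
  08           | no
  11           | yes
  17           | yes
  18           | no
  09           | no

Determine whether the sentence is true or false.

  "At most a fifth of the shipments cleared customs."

Truth condition: |A ∩ B| / |A| ≤ 1/5.
|A| = 19, |A ∩ B| = 3, |A ∖ B| = 16.
|A ∩ B|/|A| = 3/19, so the statement is true.

True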